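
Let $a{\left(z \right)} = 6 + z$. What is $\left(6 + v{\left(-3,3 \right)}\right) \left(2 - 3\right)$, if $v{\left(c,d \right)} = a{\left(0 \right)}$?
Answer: $-12$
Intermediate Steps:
$v{\left(c,d \right)} = 6$ ($v{\left(c,d \right)} = 6 + 0 = 6$)
$\left(6 + v{\left(-3,3 \right)}\right) \left(2 - 3\right) = \left(6 + 6\right) \left(2 - 3\right) = 12 \left(2 + \left(-4 + 1\right)\right) = 12 \left(2 - 3\right) = 12 \left(-1\right) = -12$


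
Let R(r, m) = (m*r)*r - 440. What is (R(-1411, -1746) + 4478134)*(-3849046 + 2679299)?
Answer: 4060976002635884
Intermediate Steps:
R(r, m) = -440 + m*r² (R(r, m) = m*r² - 440 = -440 + m*r²)
(R(-1411, -1746) + 4478134)*(-3849046 + 2679299) = ((-440 - 1746*(-1411)²) + 4478134)*(-3849046 + 2679299) = ((-440 - 1746*1990921) + 4478134)*(-1169747) = ((-440 - 3476148066) + 4478134)*(-1169747) = (-3476148506 + 4478134)*(-1169747) = -3471670372*(-1169747) = 4060976002635884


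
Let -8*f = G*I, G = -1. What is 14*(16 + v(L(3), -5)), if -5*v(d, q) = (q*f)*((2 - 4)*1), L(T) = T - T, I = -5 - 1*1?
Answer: 245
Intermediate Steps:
I = -6 (I = -5 - 1 = -6)
L(T) = 0
f = -¾ (f = -(-1)*(-6)/8 = -⅛*6 = -¾ ≈ -0.75000)
v(d, q) = -3*q/10 (v(d, q) = -q*(-¾)*(2 - 4)*1/5 = -(-3*q/4)*(-2*1)/5 = -(-3*q/4)*(-2)/5 = -3*q/10)
14*(16 + v(L(3), -5)) = 14*(16 - 3/10*(-5)) = 14*(16 + 3/2) = 14*(35/2) = 245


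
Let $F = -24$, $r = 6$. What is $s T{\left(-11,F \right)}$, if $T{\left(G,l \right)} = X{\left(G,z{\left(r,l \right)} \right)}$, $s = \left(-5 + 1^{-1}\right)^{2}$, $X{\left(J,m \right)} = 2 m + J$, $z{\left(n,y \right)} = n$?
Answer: $16$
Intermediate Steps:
$X{\left(J,m \right)} = J + 2 m$
$s = 16$ ($s = \left(-5 + 1\right)^{2} = \left(-4\right)^{2} = 16$)
$T{\left(G,l \right)} = 12 + G$ ($T{\left(G,l \right)} = G + 2 \cdot 6 = G + 12 = 12 + G$)
$s T{\left(-11,F \right)} = 16 \left(12 - 11\right) = 16 \cdot 1 = 16$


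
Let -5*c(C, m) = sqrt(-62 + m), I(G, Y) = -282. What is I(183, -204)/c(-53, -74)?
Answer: -705*I*sqrt(34)/34 ≈ -120.91*I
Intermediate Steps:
c(C, m) = -sqrt(-62 + m)/5
I(183, -204)/c(-53, -74) = -282*(-5/sqrt(-62 - 74)) = -282*5*I*sqrt(34)/68 = -705*I*sqrt(34)/34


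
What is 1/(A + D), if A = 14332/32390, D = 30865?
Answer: 16195/499865841 ≈ 3.2399e-5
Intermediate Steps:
A = 7166/16195 (A = 14332*(1/32390) = 7166/16195 ≈ 0.44248)
1/(A + D) = 1/(7166/16195 + 30865) = 1/(499865841/16195) = 16195/499865841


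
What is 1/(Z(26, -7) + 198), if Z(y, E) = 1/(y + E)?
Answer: 19/3763 ≈ 0.0050492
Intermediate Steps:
Z(y, E) = 1/(E + y)
1/(Z(26, -7) + 198) = 1/(1/(-7 + 26) + 198) = 1/(1/19 + 198) = 1/(3763/19) = 19/3763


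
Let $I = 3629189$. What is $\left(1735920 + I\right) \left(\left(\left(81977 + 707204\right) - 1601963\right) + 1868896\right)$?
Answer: $5666166726426$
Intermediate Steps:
$\left(1735920 + I\right) \left(\left(\left(81977 + 707204\right) - 1601963\right) + 1868896\right) = \left(1735920 + 3629189\right) \left(\left(\left(81977 + 707204\right) - 1601963\right) + 1868896\right) = 5365109 \left(\left(789181 - 1601963\right) + 1868896\right) = 5365109 \left(-812782 + 1868896\right) = 5365109 \cdot 1056114 = 5666166726426$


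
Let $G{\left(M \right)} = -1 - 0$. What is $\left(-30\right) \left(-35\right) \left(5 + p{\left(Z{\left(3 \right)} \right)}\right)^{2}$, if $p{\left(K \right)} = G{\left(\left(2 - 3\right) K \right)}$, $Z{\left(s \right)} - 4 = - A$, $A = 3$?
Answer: $16800$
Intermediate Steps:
$Z{\left(s \right)} = 1$ ($Z{\left(s \right)} = 4 - 3 = 1$)
$G{\left(M \right)} = -1$ ($G{\left(M \right)} = -1 + 0 = -1$)
$p{\left(K \right)} = -1$
$\left(-30\right) \left(-35\right) \left(5 + p{\left(Z{\left(3 \right)} \right)}\right)^{2} = \left(-30\right) \left(-35\right) \left(5 - 1\right)^{2} = 1050 \cdot 4^{2} = 1050 \cdot 16 = 16800$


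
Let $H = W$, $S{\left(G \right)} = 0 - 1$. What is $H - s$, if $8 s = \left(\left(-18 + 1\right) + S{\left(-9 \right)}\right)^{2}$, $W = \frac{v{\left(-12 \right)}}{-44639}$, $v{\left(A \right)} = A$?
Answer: $- \frac{3615735}{89278} \approx -40.5$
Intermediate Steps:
$S{\left(G \right)} = -1$
$W = \frac{12}{44639}$ ($W = - \frac{12}{-44639} = \left(-12\right) \left(- \frac{1}{44639}\right) = \frac{12}{44639} \approx 0.00026882$)
$H = \frac{12}{44639} \approx 0.00026882$
$s = \frac{81}{2}$ ($s = \frac{\left(\left(-18 + 1\right) - 1\right)^{2}}{8} = \frac{\left(-17 - 1\right)^{2}}{8} = \frac{\left(-18\right)^{2}}{8} = \frac{1}{8} \cdot 324 = \frac{81}{2} \approx 40.5$)
$H - s = \frac{12}{44639} - \frac{81}{2} = - \frac{3615735}{89278}$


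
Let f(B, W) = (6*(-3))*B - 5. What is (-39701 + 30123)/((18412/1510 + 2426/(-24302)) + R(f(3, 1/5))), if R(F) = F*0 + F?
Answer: 43934309945/215160002 ≈ 204.19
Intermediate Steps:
f(B, W) = -5 - 18*B (f(B, W) = -18*B - 5 = -5 - 18*B)
R(F) = F (R(F) = 0 + F = F)
(-39701 + 30123)/((18412/1510 + 2426/(-24302)) + R(f(3, 1/5))) = (-39701 + 30123)/((18412/1510 + 2426/(-24302)) + (-5 - 18*3)) = -9578/((18412*(1/1510) + 2426*(-1/24302)) + (-5 - 54)) = -9578/((9206/755 - 1213/12151) - 59) = -9578/(110946291/9174005 - 59) = -9578/(-430320004/9174005) = -9578*(-9174005/430320004) = 43934309945/215160002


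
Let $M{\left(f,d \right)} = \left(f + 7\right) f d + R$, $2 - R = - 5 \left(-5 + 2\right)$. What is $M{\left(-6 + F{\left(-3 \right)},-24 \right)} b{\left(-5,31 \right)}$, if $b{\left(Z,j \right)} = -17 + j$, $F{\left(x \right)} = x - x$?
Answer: $1834$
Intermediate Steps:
$R = -13$ ($R = 2 - - 5 \left(-5 + 2\right) = 2 - \left(-5\right) \left(-3\right) = 2 - 15 = -13$)
$F{\left(x \right)} = 0$
$M{\left(f,d \right)} = -13 + d f \left(7 + f\right)$ ($M{\left(f,d \right)} = \left(f + 7\right) f d - 13 = \left(7 + f\right) f d - 13 = f \left(7 + f\right) d - 13 = d f \left(7 + f\right) - 13 = -13 + d f \left(7 + f\right)$)
$M{\left(-6 + F{\left(-3 \right)},-24 \right)} b{\left(-5,31 \right)} = \left(-13 - 24 \left(-6 + 0\right)^{2} + 7 \left(-24\right) \left(-6 + 0\right)\right) \left(-17 + 31\right) = \left(-13 - 24 \left(-6\right)^{2} + 7 \left(-24\right) \left(-6\right)\right) 14 = \left(-13 - 864 + 1008\right) 14 = 131 \cdot 14 = 1834$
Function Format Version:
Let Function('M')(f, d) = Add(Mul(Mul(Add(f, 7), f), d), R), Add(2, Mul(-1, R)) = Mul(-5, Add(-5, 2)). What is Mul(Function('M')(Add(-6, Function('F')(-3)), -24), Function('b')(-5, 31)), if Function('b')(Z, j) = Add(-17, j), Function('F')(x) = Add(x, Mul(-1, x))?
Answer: 1834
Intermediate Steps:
R = -13 (R = Add(2, Mul(-1, Mul(-5, Add(-5, 2)))) = Add(2, Mul(-1, Mul(-5, -3))) = Add(2, Mul(-1, 15)) = Add(2, -15) = -13)
Function('F')(x) = 0
Function('M')(f, d) = Add(-13, Mul(d, f, Add(7, f))) (Function('M')(f, d) = Add(Mul(Mul(Add(f, 7), f), d), -13) = Add(Mul(Mul(Add(7, f), f), d), -13) = Add(Mul(Mul(f, Add(7, f)), d), -13) = Add(Mul(d, f, Add(7, f)), -13) = Add(-13, Mul(d, f, Add(7, f))))
Mul(Function('M')(Add(-6, Function('F')(-3)), -24), Function('b')(-5, 31)) = Mul(Add(-13, Mul(-24, Pow(Add(-6, 0), 2)), Mul(7, -24, Add(-6, 0))), Add(-17, 31)) = Mul(Add(-13, Mul(-24, Pow(-6, 2)), Mul(7, -24, -6)), 14) = Mul(Add(-13, Mul(-24, 36), 1008), 14) = Mul(Add(-13, -864, 1008), 14) = Mul(131, 14) = 1834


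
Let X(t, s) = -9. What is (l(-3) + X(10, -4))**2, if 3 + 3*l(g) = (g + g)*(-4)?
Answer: 4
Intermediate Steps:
l(g) = -1 - 8*g/3 (l(g) = -1 + ((g + g)*(-4))/3 = -1 + ((2*g)*(-4))/3 = -1 + (-8*g)/3 = -1 - 8*g/3)
(l(-3) + X(10, -4))**2 = ((-1 - 8/3*(-3)) - 9)**2 = ((-1 + 8) - 9)**2 = (7 - 9)**2 = (-2)**2 = 4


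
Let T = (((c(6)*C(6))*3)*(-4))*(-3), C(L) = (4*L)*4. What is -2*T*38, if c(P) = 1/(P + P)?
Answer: -21888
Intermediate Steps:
C(L) = 16*L
c(P) = 1/(2*P)
T = 288 (T = (((((½)/6)*(16*6))*3)*(-4))*(-3) = (((((½)*(⅙))*96)*3)*(-4))*(-3) = ((((1/12)*96)*3)*(-4))*(-3) = ((8*3)*(-4))*(-3) = (24*(-4))*(-3) = -96*(-3) = 288)
-2*T*38 = -2*288*38 = -576*38 = -21888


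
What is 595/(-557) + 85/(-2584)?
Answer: -93225/84664 ≈ -1.1011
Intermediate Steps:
595/(-557) + 85/(-2584) = 595*(-1/557) + 85*(-1/2584) = -595/557 - 5/152 = -93225/84664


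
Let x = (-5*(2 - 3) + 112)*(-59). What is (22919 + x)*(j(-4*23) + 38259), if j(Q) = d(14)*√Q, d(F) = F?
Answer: 612756144 + 448448*I*√23 ≈ 6.1276e+8 + 2.1507e+6*I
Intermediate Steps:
x = -6903 (x = (-5*(-1) + 112)*(-59) = (5 + 112)*(-59) = 117*(-59) = -6903)
j(Q) = 14*√Q
(22919 + x)*(j(-4*23) + 38259) = (22919 - 6903)*(14*√(-4*23) + 38259) = 16016*(14*√(-92) + 38259) = 16016*(14*(2*I*√23) + 38259) = 16016*(28*I*√23 + 38259) = 16016*(38259 + 28*I*√23) = 612756144 + 448448*I*√23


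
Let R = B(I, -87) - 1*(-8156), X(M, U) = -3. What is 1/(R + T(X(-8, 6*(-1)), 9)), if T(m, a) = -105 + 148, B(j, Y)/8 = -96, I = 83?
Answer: 1/7431 ≈ 0.00013457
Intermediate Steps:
B(j, Y) = -768 (B(j, Y) = 8*(-96) = -768)
R = 7388 (R = -768 - 1*(-8156) = -768 + 8156 = 7388)
T(m, a) = 43
1/(R + T(X(-8, 6*(-1)), 9)) = 1/(7388 + 43) = 1/7431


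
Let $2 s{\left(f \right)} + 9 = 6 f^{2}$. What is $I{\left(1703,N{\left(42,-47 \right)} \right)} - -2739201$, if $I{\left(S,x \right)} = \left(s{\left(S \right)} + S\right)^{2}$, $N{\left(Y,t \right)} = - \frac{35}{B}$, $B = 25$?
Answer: $\frac{302921887388605}{4} \approx 7.573 \cdot 10^{13}$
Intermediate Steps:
$N{\left(Y,t \right)} = - \frac{7}{5}$ ($N{\left(Y,t \right)} = - \frac{35}{25} = \left(-35\right) \frac{1}{25} = - \frac{7}{5}$)
$s{\left(f \right)} = - \frac{9}{2} + 3 f^{2}$ ($s{\left(f \right)} = - \frac{9}{2} + \frac{6 f^{2}}{2} = - \frac{9}{2} + 3 f^{2}$)
$I{\left(S,x \right)} = \left(- \frac{9}{2} + S + 3 S^{2}\right)^{2}$ ($I{\left(S,x \right)} = \left(\left(- \frac{9}{2} + 3 S^{2}\right) + S\right)^{2} = \left(- \frac{9}{2} + S + 3 S^{2}\right)^{2}$)
$I{\left(1703,N{\left(42,-47 \right)} \right)} - -2739201 = \frac{\left(-9 + 2 \cdot 1703 + 6 \cdot 1703^{2}\right)^{2}}{4} - -2739201 = \frac{\left(-9 + 3406 + 6 \cdot 2900209\right)^{2}}{4} + 2739201 = \frac{\left(-9 + 3406 + 17401254\right)^{2}}{4} + 2739201 = \frac{17404651^{2}}{4} + 2739201 = \frac{1}{4} \cdot 302921876431801 + 2739201 = \frac{302921876431801}{4} + 2739201 = \frac{302921887388605}{4}$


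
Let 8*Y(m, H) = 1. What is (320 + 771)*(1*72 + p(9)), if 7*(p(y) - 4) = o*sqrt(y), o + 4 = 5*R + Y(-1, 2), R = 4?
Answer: 5065513/56 ≈ 90456.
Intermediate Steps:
Y(m, H) = 1/8 (Y(m, H) = (1/8)*1 = 1/8)
o = 129/8 (o = -4 + (5*4 + 1/8) = -4 + (20 + 1/8) = -4 + 161/8 = 129/8 ≈ 16.125)
p(y) = 4 + 129*sqrt(y)/56 (p(y) = 4 + (129*sqrt(y)/8)/7 = 4 + 129*sqrt(y)/56)
(320 + 771)*(1*72 + p(9)) = (320 + 771)*(1*72 + (4 + 129*sqrt(9)/56)) = 1091*(72 + (4 + (129/56)*3)) = 1091*(72 + (4 + 387/56)) = 1091*(72 + 611/56) = 1091*(4643/56) = 5065513/56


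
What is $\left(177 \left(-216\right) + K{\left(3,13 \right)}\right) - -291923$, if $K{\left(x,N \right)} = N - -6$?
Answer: $253710$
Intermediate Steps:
$K{\left(x,N \right)} = 6 + N$ ($K{\left(x,N \right)} = N + 6 = 6 + N$)
$\left(177 \left(-216\right) + K{\left(3,13 \right)}\right) - -291923 = \left(177 \left(-216\right) + \left(6 + 13\right)\right) - -291923 = \left(-38232 + 19\right) + 291923 = -38213 + 291923 = 253710$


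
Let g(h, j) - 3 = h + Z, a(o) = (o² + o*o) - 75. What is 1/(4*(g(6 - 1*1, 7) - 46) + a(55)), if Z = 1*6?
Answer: 1/5847 ≈ 0.00017103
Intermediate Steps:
Z = 6
a(o) = -75 + 2*o² (a(o) = (o² + o²) - 75 = 2*o² - 75 = -75 + 2*o²)
g(h, j) = 9 + h (g(h, j) = 3 + (h + 6) = 3 + (6 + h) = 9 + h)
1/(4*(g(6 - 1*1, 7) - 46) + a(55)) = 1/(4*((9 + (6 - 1*1)) - 46) + (-75 + 2*55²)) = 1/(4*((9 + (6 - 1)) - 46) + (-75 + 2*3025)) = 1/(4*((9 + 5) - 46) + (-75 + 6050)) = 1/(4*(14 - 46) + 5975) = 1/(4*(-32) + 5975) = 1/(-128 + 5975) = 1/5847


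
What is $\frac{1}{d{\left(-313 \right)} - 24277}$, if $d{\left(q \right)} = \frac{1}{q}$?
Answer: $- \frac{313}{7598702} \approx -4.1191 \cdot 10^{-5}$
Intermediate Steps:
$\frac{1}{d{\left(-313 \right)} - 24277} = \frac{1}{\frac{1}{-313} - 24277} = \frac{1}{- \frac{1}{313} - 24277} = \frac{1}{- \frac{7598702}{313}} = - \frac{313}{7598702}$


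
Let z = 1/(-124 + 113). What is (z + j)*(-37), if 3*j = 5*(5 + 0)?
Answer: -10064/33 ≈ -304.97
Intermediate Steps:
j = 25/3 (j = (5*(5 + 0))/3 = (5*5)/3 = (⅓)*25 = 25/3 ≈ 8.3333)
z = -1/11 (z = 1/(-11) = -1/11 ≈ -0.090909)
(z + j)*(-37) = (-1/11 + 25/3)*(-37) = (272/33)*(-37) = -10064/33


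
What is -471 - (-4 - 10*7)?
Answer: -397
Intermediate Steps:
-471 - (-4 - 10*7) = -471 - (-4 - 70) = -471 - 1*(-74) = -471 + 74 = -397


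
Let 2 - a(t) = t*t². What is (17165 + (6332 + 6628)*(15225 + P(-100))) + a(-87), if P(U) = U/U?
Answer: 198004630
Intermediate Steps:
P(U) = 1
a(t) = 2 - t³ (a(t) = 2 - t*t² = 2 - t³)
(17165 + (6332 + 6628)*(15225 + P(-100))) + a(-87) = (17165 + (6332 + 6628)*(15225 + 1)) + (2 - 1*(-87)³) = (17165 + 12960*15226) + (2 - 1*(-658503)) = (17165 + 197328960) + (2 + 658503) = 197346125 + 658505 = 198004630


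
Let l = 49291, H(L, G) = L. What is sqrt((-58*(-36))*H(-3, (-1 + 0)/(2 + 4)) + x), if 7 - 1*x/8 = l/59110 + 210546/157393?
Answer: 2*I*sqrt(33677366532585785503845)/4651750115 ≈ 78.901*I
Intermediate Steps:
x = 179684276748/4651750115 (x = 56 - 8*(49291/59110 + 210546/157393) = 56 - 8*20203432423/9303500230 = 56 - 80813729692/4651750115 = 179684276748/4651750115 ≈ 38.627)
sqrt((-58*(-36))*H(-3, (-1 + 0)/(2 + 4)) + x) = sqrt(-58*(-36)*(-3) + 179684276748/4651750115) = sqrt(2088*(-3) + 179684276748/4651750115) = sqrt(-6264 + 179684276748/4651750115) = sqrt(-28958878443612/4651750115) = 2*I*sqrt(33677366532585785503845)/4651750115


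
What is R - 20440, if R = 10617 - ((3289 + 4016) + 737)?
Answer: -17865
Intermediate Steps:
R = 2575 (R = 10617 - (7305 + 737) = 10617 - 1*8042 = 10617 - 8042 = 2575)
R - 20440 = 2575 - 20440 = -17865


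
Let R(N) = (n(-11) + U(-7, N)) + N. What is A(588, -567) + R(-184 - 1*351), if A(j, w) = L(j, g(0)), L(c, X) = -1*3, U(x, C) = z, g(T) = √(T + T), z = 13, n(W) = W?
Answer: -536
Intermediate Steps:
g(T) = √2*√T (g(T) = √(2*T) = √2*√T)
U(x, C) = 13
L(c, X) = -3
A(j, w) = -3
R(N) = 2 + N (R(N) = (-11 + 13) + N = 2 + N)
A(588, -567) + R(-184 - 1*351) = -3 + (2 + (-184 - 1*351)) = -3 + (2 + (-184 - 351)) = -3 + (2 - 535) = -3 - 533 = -536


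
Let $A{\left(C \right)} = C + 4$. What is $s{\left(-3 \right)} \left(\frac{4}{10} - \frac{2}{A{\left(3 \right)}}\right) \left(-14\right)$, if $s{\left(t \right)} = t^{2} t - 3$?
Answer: $48$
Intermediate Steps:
$s{\left(t \right)} = -3 + t^{3}$ ($s{\left(t \right)} = t^{3} - 3 = -3 + t^{3}$)
$A{\left(C \right)} = 4 + C$
$s{\left(-3 \right)} \left(\frac{4}{10} - \frac{2}{A{\left(3 \right)}}\right) \left(-14\right) = \left(-3 + \left(-3\right)^{3}\right) \left(\frac{4}{10} - \frac{2}{4 + 3}\right) \left(-14\right) = \left(-3 - 27\right) \left(4 \cdot \frac{1}{10} - \frac{2}{7}\right) \left(-14\right) = - 30 \left(\frac{2}{5} - \frac{2}{7}\right) \left(-14\right) = \left(-30\right) \frac{4}{35} \left(-14\right) = \left(- \frac{24}{7}\right) \left(-14\right) = 48$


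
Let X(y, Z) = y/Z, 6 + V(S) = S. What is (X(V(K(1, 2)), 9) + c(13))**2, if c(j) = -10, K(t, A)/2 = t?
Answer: 8836/81 ≈ 109.09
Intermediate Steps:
K(t, A) = 2*t
V(S) = -6 + S
(X(V(K(1, 2)), 9) + c(13))**2 = ((-6 + 2*1)/9 - 10)**2 = ((-6 + 2)*(1/9) - 10)**2 = (-4*1/9 - 10)**2 = (-4/9 - 10)**2 = (-94/9)**2 = 8836/81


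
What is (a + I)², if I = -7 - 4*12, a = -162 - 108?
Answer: 105625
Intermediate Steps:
a = -270
I = -55 (I = -7 - 48 = -55)
(a + I)² = (-270 - 55)² = (-325)² = 105625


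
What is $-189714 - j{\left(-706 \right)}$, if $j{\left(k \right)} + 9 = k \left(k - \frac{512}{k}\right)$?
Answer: $-687629$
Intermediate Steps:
$j{\left(k \right)} = -9 + k \left(k - \frac{512}{k}\right)$
$-189714 - j{\left(-706 \right)} = -189714 - \left(-521 + \left(-706\right)^{2}\right) = -189714 - \left(-521 + 498436\right) = -189714 - 497915 = -687629$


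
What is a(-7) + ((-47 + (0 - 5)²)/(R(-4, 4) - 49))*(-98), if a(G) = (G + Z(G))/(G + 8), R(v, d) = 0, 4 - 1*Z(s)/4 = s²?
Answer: -231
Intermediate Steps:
Z(s) = 16 - 4*s²
a(G) = (16 + G - 4*G²)/(8 + G) (a(G) = (G + (16 - 4*G²))/(G + 8) = (16 + G - 4*G²)/(8 + G))
a(-7) + ((-47 + (0 - 5)²)/(R(-4, 4) - 49))*(-98) = (16 - 7 - 4*(-7)²)/(8 - 7) + ((-47 + (0 - 5)²)/(0 - 49))*(-98) = (16 - 7 - 4*49)/1 + ((-47 + (-5)²)/(-49))*(-98) = 1*(16 - 7 - 196) + ((-47 + 25)*(-1/49))*(-98) = 1*(-187) - 22*(-1/49)*(-98) = -187 + (22/49)*(-98) = -187 - 44 = -231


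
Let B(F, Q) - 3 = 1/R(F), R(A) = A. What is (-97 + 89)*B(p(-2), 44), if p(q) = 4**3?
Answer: -193/8 ≈ -24.125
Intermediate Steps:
p(q) = 64
B(F, Q) = 3 + 1/F
(-97 + 89)*B(p(-2), 44) = (-97 + 89)*(3 + 1/64) = -8*(3 + 1/64) = -8*193/64 = -193/8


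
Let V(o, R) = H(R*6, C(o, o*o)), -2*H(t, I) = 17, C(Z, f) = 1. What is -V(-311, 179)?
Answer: 17/2 ≈ 8.5000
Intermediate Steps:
H(t, I) = -17/2 (H(t, I) = -½*17 = -17/2)
V(o, R) = -17/2
-V(-311, 179) = -1*(-17/2) = 17/2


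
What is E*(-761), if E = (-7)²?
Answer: -37289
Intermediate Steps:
E = 49
E*(-761) = 49*(-761) = -37289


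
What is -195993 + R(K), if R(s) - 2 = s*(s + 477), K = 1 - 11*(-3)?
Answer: -178617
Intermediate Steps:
K = 34 (K = 1 + 33 = 34)
R(s) = 2 + s*(477 + s) (R(s) = 2 + s*(s + 477) = 2 + s*(477 + s))
-195993 + R(K) = -195993 + (2 + 34**2 + 477*34) = -195993 + (2 + 1156 + 16218) = -195993 + 17376 = -178617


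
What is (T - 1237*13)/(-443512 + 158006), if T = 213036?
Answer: -196955/285506 ≈ -0.68985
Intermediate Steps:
(T - 1237*13)/(-443512 + 158006) = (213036 - 1237*13)/(-443512 + 158006) = (213036 - 16081)/(-285506) = 196955*(-1/285506) = -196955/285506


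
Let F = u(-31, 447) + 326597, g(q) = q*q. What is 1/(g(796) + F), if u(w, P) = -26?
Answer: 1/960187 ≈ 1.0415e-6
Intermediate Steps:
g(q) = q²
F = 326571 (F = -26 + 326597 = 326571)
1/(g(796) + F) = 1/(796² + 326571) = 1/(633616 + 326571) = 1/960187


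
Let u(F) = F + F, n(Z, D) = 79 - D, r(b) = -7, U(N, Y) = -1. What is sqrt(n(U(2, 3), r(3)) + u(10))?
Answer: sqrt(106) ≈ 10.296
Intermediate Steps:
u(F) = 2*F
sqrt(n(U(2, 3), r(3)) + u(10)) = sqrt((79 - 1*(-7)) + 2*10) = sqrt((79 + 7) + 20) = sqrt(86 + 20) = sqrt(106)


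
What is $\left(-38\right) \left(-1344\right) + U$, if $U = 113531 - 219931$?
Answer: $-55328$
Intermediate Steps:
$U = -106400$ ($U = 113531 - 219931 = -106400$)
$\left(-38\right) \left(-1344\right) + U = \left(-38\right) \left(-1344\right) - 106400 = 51072 - 106400 = -55328$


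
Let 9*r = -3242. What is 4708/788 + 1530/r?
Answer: 551572/319337 ≈ 1.7272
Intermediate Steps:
r = -3242/9 (r = (⅑)*(-3242) = -3242/9 ≈ -360.22)
4708/788 + 1530/r = 4708/788 + 1530/(-3242/9) = 4708*(1/788) + 1530*(-9/3242) = 1177/197 - 6885/1621 = 551572/319337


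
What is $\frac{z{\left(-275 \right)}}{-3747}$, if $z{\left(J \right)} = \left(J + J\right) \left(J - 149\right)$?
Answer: $- \frac{233200}{3747} \approx -62.236$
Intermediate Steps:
$z{\left(J \right)} = 2 J \left(-149 + J\right)$
$\frac{z{\left(-275 \right)}}{-3747} = \frac{2 \left(-275\right) \left(-149 - 275\right)}{-3747} = 2 \left(-275\right) \left(-424\right) \left(- \frac{1}{3747}\right) = 233200 \left(- \frac{1}{3747}\right) = - \frac{233200}{3747}$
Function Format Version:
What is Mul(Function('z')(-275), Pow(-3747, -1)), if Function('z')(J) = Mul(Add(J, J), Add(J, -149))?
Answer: Rational(-233200, 3747) ≈ -62.236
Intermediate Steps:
Function('z')(J) = Mul(2, J, Add(-149, J)) (Function('z')(J) = Mul(Mul(2, J), Add(-149, J)) = Mul(2, J, Add(-149, J)))
Mul(Function('z')(-275), Pow(-3747, -1)) = Mul(Mul(2, -275, Add(-149, -275)), Pow(-3747, -1)) = Mul(Mul(2, -275, -424), Rational(-1, 3747)) = Mul(233200, Rational(-1, 3747)) = Rational(-233200, 3747)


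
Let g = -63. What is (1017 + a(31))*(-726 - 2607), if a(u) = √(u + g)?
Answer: -3389661 - 13332*I*√2 ≈ -3.3897e+6 - 18854.0*I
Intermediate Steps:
a(u) = √(-63 + u) (a(u) = √(u - 63) = √(-63 + u))
(1017 + a(31))*(-726 - 2607) = (1017 + √(-63 + 31))*(-726 - 2607) = (1017 + √(-32))*(-3333) = (1017 + 4*I*√2)*(-3333) = -3389661 - 13332*I*√2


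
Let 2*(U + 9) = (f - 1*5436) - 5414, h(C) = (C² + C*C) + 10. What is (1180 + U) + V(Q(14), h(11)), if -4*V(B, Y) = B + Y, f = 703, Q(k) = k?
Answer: -3969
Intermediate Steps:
h(C) = 10 + 2*C² (h(C) = (C² + C²) + 10 = 2*C² + 10 = 10 + 2*C²)
U = -10165/2 (U = -9 + ((703 - 1*5436) - 5414)/2 = -9 + ((703 - 5436) - 5414)/2 = -9 + (-4733 - 5414)/2 = -9 + (½)*(-10147) = -9 - 10147/2 = -10165/2 ≈ -5082.5)
V(B, Y) = -B/4 - Y/4 (V(B, Y) = -(B + Y)/4 = -B/4 - Y/4)
(1180 + U) + V(Q(14), h(11)) = (1180 - 10165/2) + (-¼*14 - (10 + 2*11²)/4) = -7805/2 + (-7/2 - (10 + 2*121)/4) = -7805/2 + (-7/2 - (10 + 242)/4) = -7805/2 + (-7/2 - ¼*252) = -7805/2 + (-7/2 - 63) = -7805/2 - 133/2 = -3969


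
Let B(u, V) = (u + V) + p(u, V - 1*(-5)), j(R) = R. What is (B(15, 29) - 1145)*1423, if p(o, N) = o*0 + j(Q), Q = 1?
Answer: -1565300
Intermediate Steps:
p(o, N) = 1 (p(o, N) = o*0 + 1 = 0 + 1 = 1)
B(u, V) = 1 + V + u (B(u, V) = (u + V) + 1 = (V + u) + 1 = 1 + V + u)
(B(15, 29) - 1145)*1423 = ((1 + 29 + 15) - 1145)*1423 = (45 - 1145)*1423 = -1100*1423 = -1565300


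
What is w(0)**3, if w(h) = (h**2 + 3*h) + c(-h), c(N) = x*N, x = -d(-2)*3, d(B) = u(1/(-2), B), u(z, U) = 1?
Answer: 0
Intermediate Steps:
d(B) = 1
x = -3 (x = -1*1*3 = -1*3 = -3)
c(N) = -3*N
w(h) = h**2 + 6*h (w(h) = (h**2 + 3*h) - (-3)*h = (h**2 + 3*h) + 3*h = h**2 + 6*h)
w(0)**3 = (0*(6 + 0))**3 = (0*6)**3 = 0**3 = 0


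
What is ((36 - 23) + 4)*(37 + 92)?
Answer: 2193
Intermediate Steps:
((36 - 23) + 4)*(37 + 92) = (13 + 4)*129 = 17*129 = 2193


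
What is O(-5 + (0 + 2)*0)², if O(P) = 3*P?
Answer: 225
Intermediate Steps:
O(-5 + (0 + 2)*0)² = (3*(-5 + (0 + 2)*0))² = (3*(-5 + 2*0))² = (3*(-5 + 0))² = (3*(-5))² = (-15)² = 225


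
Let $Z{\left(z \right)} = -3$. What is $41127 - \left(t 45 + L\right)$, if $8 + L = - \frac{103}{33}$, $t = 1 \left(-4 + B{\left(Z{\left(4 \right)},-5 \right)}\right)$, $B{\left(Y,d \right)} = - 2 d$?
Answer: $\frac{1348648}{33} \approx 40868.0$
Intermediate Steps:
$t = 6$ ($t = 1 \left(-4 - -10\right) = 1 \left(-4 + 10\right) = 1 \cdot 6 = 6$)
$L = - \frac{367}{33}$ ($L = -8 - \frac{103}{33} = - \frac{367}{33} \approx -11.121$)
$41127 - \left(t 45 + L\right) = 41127 - \left(6 \cdot 45 - \frac{367}{33}\right) = 41127 - \left(270 - \frac{367}{33}\right) = 41127 - \frac{8543}{33} = \frac{1348648}{33}$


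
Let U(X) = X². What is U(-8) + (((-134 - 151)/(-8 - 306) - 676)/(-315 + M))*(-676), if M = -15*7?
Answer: -33714371/32970 ≈ -1022.6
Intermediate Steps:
M = -105
U(-8) + (((-134 - 151)/(-8 - 306) - 676)/(-315 + M))*(-676) = (-8)² + (((-134 - 151)/(-8 - 306) - 676)/(-315 - 105))*(-676) = 64 + ((-285/(-314) - 676)/(-420))*(-676) = 64 + ((-285*(-1/314) - 676)*(-1/420))*(-676) = 64 + ((285/314 - 676)*(-1/420))*(-676) = 64 - 211979/314*(-1/420)*(-676) = 64 + (211979/131880)*(-676) = 64 - 35824451/32970 = -33714371/32970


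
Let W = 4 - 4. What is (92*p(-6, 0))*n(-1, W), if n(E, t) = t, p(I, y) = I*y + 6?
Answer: 0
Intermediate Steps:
p(I, y) = 6 + I*y
W = 0
(92*p(-6, 0))*n(-1, W) = (92*(6 - 6*0))*0 = (92*(6 + 0))*0 = (92*6)*0 = 552*0 = 0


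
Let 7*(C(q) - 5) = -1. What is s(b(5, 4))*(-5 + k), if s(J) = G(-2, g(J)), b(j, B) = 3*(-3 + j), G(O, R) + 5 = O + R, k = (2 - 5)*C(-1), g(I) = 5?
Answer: 274/7 ≈ 39.143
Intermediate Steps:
C(q) = 34/7 (C(q) = 5 + (⅐)*(-1) = 5 - ⅐ = 34/7)
k = -102/7 (k = (2 - 5)*(34/7) = -3*34/7 = -102/7 ≈ -14.571)
G(O, R) = -5 + O + R (G(O, R) = -5 + (O + R) = -5 + O + R)
b(j, B) = -9 + 3*j
s(J) = -2 (s(J) = -5 - 2 + 5 = -2)
s(b(5, 4))*(-5 + k) = -2*(-5 - 102/7) = -2*(-137/7) = 274/7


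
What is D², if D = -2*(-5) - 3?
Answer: 49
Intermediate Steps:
D = 7 (D = 10 - 3 = 7)
D² = 7² = 49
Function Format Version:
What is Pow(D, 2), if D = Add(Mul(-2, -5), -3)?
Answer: 49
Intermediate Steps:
D = 7 (D = Add(10, -3) = 7)
Pow(D, 2) = Pow(7, 2) = 49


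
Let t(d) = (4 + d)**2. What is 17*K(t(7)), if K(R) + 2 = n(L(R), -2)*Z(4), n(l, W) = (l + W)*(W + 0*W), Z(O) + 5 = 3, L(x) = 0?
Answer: -170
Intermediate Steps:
Z(O) = -2 (Z(O) = -5 + 3 = -2)
n(l, W) = W*(W + l) (n(l, W) = (W + l)*(W + 0) = (W + l)*W = W*(W + l))
K(R) = -10 (K(R) = -2 - 2*(-2 + 0)*(-2) = -2 - 2*(-2)*(-2) = -2 + 4*(-2) = -2 - 8 = -10)
17*K(t(7)) = 17*(-10) = -170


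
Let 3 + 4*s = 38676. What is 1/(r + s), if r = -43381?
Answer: -4/134851 ≈ -2.9662e-5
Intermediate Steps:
s = 38673/4 (s = -3/4 + (1/4)*38676 = -3/4 + 9669 = 38673/4 ≈ 9668.3)
1/(r + s) = 1/(-43381 + 38673/4) = 1/(-134851/4) = -4/134851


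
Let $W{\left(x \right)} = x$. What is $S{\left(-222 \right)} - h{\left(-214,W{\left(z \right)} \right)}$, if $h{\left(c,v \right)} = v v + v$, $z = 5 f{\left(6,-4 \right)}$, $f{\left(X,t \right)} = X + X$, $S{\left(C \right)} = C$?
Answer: $-3882$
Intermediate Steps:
$f{\left(X,t \right)} = 2 X$
$z = 60$ ($z = 5 \cdot 2 \cdot 6 = 5 \cdot 12 = 60$)
$h{\left(c,v \right)} = v + v^{2}$ ($h{\left(c,v \right)} = v^{2} + v = v + v^{2}$)
$S{\left(-222 \right)} - h{\left(-214,W{\left(z \right)} \right)} = -222 - 60 \left(1 + 60\right) = -222 - 60 \cdot 61 = -222 - 3660 = -3882$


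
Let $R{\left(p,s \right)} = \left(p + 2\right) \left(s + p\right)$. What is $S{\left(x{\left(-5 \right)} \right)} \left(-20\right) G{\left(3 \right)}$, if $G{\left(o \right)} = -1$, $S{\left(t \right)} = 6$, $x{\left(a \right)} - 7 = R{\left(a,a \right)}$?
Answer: $120$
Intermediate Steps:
$R{\left(p,s \right)} = \left(2 + p\right) \left(p + s\right)$
$x{\left(a \right)} = 7 + 2 a^{2} + 4 a$ ($x{\left(a \right)} = 7 + \left(a^{2} + 2 a + 2 a + a a\right) = 7 + \left(a^{2} + 2 a + 2 a + a^{2}\right) = 7 + \left(2 a^{2} + 4 a\right) = 7 + 2 a^{2} + 4 a$)
$S{\left(x{\left(-5 \right)} \right)} \left(-20\right) G{\left(3 \right)} = 6 \left(-20\right) \left(-1\right) = \left(-120\right) \left(-1\right) = 120$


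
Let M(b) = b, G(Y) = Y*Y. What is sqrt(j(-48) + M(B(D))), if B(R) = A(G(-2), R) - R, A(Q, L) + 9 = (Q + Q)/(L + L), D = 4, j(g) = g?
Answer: 2*I*sqrt(15) ≈ 7.746*I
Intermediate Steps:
G(Y) = Y**2
A(Q, L) = -9 + Q/L (A(Q, L) = -9 + (Q + Q)/(L + L) = -9 + (2*Q)/((2*L)) = -9 + (2*Q)*(1/(2*L)) = -9 + Q/L)
B(R) = -9 - R + 4/R (B(R) = (-9 + (-2)**2/R) - R = (-9 + 4/R) - R = -9 - R + 4/R)
sqrt(j(-48) + M(B(D))) = sqrt(-48 + (-9 - 1*4 + 4/4)) = sqrt(-48 + (-9 - 4 + 4*(1/4))) = sqrt(-48 + (-9 - 4 + 1)) = sqrt(-48 - 12) = sqrt(-60) = 2*I*sqrt(15)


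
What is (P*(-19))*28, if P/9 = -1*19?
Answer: 90972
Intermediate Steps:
P = -171 (P = 9*(-1*19) = 9*(-19) = -171)
(P*(-19))*28 = -171*(-19)*28 = 3249*28 = 90972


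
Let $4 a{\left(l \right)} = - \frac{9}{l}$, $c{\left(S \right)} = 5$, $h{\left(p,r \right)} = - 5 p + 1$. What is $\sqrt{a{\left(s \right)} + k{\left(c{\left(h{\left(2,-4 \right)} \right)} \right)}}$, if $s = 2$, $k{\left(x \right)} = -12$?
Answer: $\frac{i \sqrt{210}}{4} \approx 3.6228 i$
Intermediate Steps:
$h{\left(p,r \right)} = 1 - 5 p$
$a{\left(l \right)} = - \frac{9}{4 l}$ ($a{\left(l \right)} = \frac{\left(-9\right) \frac{1}{l}}{4} = - \frac{9}{4 l}$)
$\sqrt{a{\left(s \right)} + k{\left(c{\left(h{\left(2,-4 \right)} \right)} \right)}} = \sqrt{- \frac{9}{4 \cdot 2} - 12} = \sqrt{\left(- \frac{9}{4}\right) \frac{1}{2} - 12} = \sqrt{- \frac{9}{8} - 12} = \sqrt{- \frac{105}{8}} = \frac{i \sqrt{210}}{4}$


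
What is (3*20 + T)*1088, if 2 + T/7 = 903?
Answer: 6927296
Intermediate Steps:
T = 6307 (T = -14 + 7*903 = -14 + 6321 = 6307)
(3*20 + T)*1088 = (3*20 + 6307)*1088 = (60 + 6307)*1088 = 6367*1088 = 6927296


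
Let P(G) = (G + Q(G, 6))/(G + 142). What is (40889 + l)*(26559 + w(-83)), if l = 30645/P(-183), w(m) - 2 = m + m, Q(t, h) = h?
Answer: 74731266070/59 ≈ 1.2666e+9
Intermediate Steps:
P(G) = (6 + G)/(142 + G) (P(G) = (G + 6)/(G + 142) = (6 + G)/(142 + G))
w(m) = 2 + 2*m (w(m) = 2 + (m + m) = 2 + 2*m)
l = 418815/59 (l = 30645/(((6 - 183)/(142 - 183))) = 30645/((-177/(-41))) = 30645/((-1/41*(-177))) = 30645/(177/41) = 30645*(41/177) = 418815/59 ≈ 7098.6)
(40889 + l)*(26559 + w(-83)) = (40889 + 418815/59)*(26559 + (2 + 2*(-83))) = 2831266*(26559 + (2 - 166))/59 = 2831266*(26559 - 164)/59 = (2831266/59)*26395 = 74731266070/59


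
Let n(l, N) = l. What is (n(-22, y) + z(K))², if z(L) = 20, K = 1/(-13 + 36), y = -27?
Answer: 4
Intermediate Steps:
K = 1/23 ≈ 0.043478
(n(-22, y) + z(K))² = (-22 + 20)² = (-2)² = 4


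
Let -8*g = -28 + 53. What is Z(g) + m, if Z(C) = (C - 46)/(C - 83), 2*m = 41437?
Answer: 28550879/1378 ≈ 20719.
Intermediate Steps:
m = 41437/2 (m = (1/2)*41437 = 41437/2 ≈ 20719.)
g = -25/8 (g = -(-28 + 53)/8 = -1/8*25 = -25/8 ≈ -3.1250)
Z(C) = (-46 + C)/(-83 + C)
Z(g) + m = (-46 - 25/8)/(-83 - 25/8) + 41437/2 = -393/8/(-689/8) + 41437/2 = -8/689*(-393/8) + 41437/2 = 393/689 + 41437/2 = 28550879/1378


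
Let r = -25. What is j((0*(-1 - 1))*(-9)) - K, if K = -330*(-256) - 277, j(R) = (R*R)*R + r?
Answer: -84228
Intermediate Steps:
j(R) = -25 + R**3 (j(R) = (R*R)*R - 25 = R**2*R - 25 = R**3 - 25 = -25 + R**3)
K = 84203 (K = 84480 - 277 = 84203)
j((0*(-1 - 1))*(-9)) - K = (-25 + ((0*(-1 - 1))*(-9))**3) - 1*84203 = (-25 + ((0*(-2))*(-9))**3) - 84203 = (-25 + (0*(-9))**3) - 84203 = (-25 + 0**3) - 84203 = (-25 + 0) - 84203 = -25 - 84203 = -84228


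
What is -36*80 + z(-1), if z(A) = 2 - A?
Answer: -2877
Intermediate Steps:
-36*80 + z(-1) = -36*80 + (2 - 1*(-1)) = -2880 + (2 + 1) = -2880 + 3 = -2877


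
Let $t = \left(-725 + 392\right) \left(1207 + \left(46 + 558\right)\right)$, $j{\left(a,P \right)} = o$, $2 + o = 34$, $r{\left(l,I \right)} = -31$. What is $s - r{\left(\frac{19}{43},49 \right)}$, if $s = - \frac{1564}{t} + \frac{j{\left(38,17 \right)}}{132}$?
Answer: $\frac{207269855}{6633693} \approx 31.245$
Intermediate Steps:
$o = 32$ ($o = -2 + 34 = 32$)
$j{\left(a,P \right)} = 32$
$t = -603063$ ($t = - 333 \left(1207 + 604\right) = \left(-333\right) 1811 = -603063$)
$s = \frac{1625372}{6633693}$ ($s = - \frac{1564}{-603063} + \frac{32}{132} = \left(-1564\right) \left(- \frac{1}{603063}\right) + 32 \cdot \frac{1}{132} = \frac{1564}{603063} + \frac{8}{33} = \frac{1625372}{6633693} \approx 0.24502$)
$s - r{\left(\frac{19}{43},49 \right)} = \frac{1625372}{6633693} - -31 = \frac{1625372}{6633693} + 31 = \frac{207269855}{6633693}$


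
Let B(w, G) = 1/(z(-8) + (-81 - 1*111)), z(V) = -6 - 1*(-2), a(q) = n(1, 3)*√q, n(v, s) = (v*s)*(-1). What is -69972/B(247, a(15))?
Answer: 13714512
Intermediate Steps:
n(v, s) = -s*v (n(v, s) = (s*v)*(-1) = -s*v)
a(q) = -3*√q (a(q) = (-1*3*1)*√q = -3*√q)
z(V) = -4 (z(V) = -6 + 2 = -4)
B(w, G) = -1/196 (B(w, G) = 1/(-4 + (-81 - 1*111)) = 1/(-4 + (-81 - 111)) = 1/(-4 - 192) = 1/(-196) = -1/196)
-69972/B(247, a(15)) = -69972/(-1/196) = -69972*(-196) = 13714512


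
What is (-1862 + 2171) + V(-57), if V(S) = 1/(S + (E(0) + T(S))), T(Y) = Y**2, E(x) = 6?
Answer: 988183/3198 ≈ 309.00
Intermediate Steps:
V(S) = 1/(6 + S + S**2) (V(S) = 1/(S + (6 + S**2)) = 1/(6 + S + S**2))
(-1862 + 2171) + V(-57) = (-1862 + 2171) + 1/(6 - 57 + (-57)**2) = 309 + 1/(6 - 57 + 3249) = 309 + 1/3198 = 988183/3198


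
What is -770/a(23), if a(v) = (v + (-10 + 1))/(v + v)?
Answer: -2530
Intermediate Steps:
a(v) = (-9 + v)/(2*v) (a(v) = (v - 9)/((2*v)) = (-9 + v)*(1/(2*v)) = (-9 + v)/(2*v))
-770/a(23) = -770*46/(-9 + 23) = -770/((½)*(1/23)*14) = -770/7/23 = -770*23/7 = -2530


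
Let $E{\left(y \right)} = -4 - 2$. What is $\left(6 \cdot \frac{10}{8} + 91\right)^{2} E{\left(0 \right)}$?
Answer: $- \frac{116427}{2} \approx -58214.0$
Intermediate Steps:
$E{\left(y \right)} = -6$ ($E{\left(y \right)} = -4 - 2 = -6$)
$\left(6 \cdot \frac{10}{8} + 91\right)^{2} E{\left(0 \right)} = \left(6 \cdot \frac{10}{8} + 91\right)^{2} \left(-6\right) = \left(6 \cdot 10 \cdot \frac{1}{8} + 91\right)^{2} \left(-6\right) = \left(6 \cdot \frac{5}{4} + 91\right)^{2} \left(-6\right) = \left(\frac{15}{2} + 91\right)^{2} \left(-6\right) = \left(\frac{197}{2}\right)^{2} \left(-6\right) = \frac{38809}{4} \left(-6\right) = - \frac{116427}{2}$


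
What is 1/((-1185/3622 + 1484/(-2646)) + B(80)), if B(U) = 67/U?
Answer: -27382320/1383187 ≈ -19.797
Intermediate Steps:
1/((-1185/3622 + 1484/(-2646)) + B(80)) = 1/((-1185/3622 + 1484/(-2646)) + 67/80) = 1/((-1185*1/3622 + 1484*(-1/2646)) + 67*(1/80)) = 1/((-1185/3622 - 106/189) + 67/80) = 1/(-607897/684558 + 67/80) = 1/(-1383187/27382320) = -27382320/1383187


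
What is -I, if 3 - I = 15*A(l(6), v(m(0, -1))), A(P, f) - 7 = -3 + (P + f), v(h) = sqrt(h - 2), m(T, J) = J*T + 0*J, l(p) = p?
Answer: 147 + 15*I*sqrt(2) ≈ 147.0 + 21.213*I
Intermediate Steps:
m(T, J) = J*T (m(T, J) = J*T + 0 = J*T)
v(h) = sqrt(-2 + h)
A(P, f) = 4 + P + f (A(P, f) = 7 + (-3 + (P + f)) = 7 + (-3 + P + f) = 4 + P + f)
I = -147 - 15*I*sqrt(2) (I = 3 - 15*(4 + 6 + sqrt(-2 - 1*0)) = 3 - 15*(4 + 6 + sqrt(-2 + 0)) = 3 - 15*(4 + 6 + sqrt(-2)) = 3 - 15*(4 + 6 + I*sqrt(2)) = 3 - 15*(10 + I*sqrt(2)) = 3 - (150 + 15*I*sqrt(2)) = 3 + (-150 - 15*I*sqrt(2)) = -147 - 15*I*sqrt(2) ≈ -147.0 - 21.213*I)
-I = -(-147 - 15*I*sqrt(2)) = 147 + 15*I*sqrt(2)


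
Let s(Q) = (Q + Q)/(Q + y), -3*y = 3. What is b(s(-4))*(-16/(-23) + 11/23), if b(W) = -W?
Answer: -216/115 ≈ -1.8783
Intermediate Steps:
y = -1 (y = -⅓*3 = -1)
s(Q) = 2*Q/(-1 + Q) (s(Q) = (Q + Q)/(Q - 1) = (2*Q)/(-1 + Q) = 2*Q/(-1 + Q))
b(s(-4))*(-16/(-23) + 11/23) = (-2*(-4)/(-1 - 4))*(-16/(-23) + 11/23) = (-2*(-4)/(-5))*(-16*(-1/23) + 11*(1/23)) = (-2*(-4)*(-1)/5)*(16/23 + 11/23) = -1*8/5*(27/23) = -8/5*27/23 = -216/115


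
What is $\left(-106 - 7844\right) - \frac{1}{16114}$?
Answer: $- \frac{128106301}{16114} \approx -7950.0$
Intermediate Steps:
$\left(-106 - 7844\right) - \frac{1}{16114} = -7950 - \frac{1}{16114} = - \frac{128106301}{16114}$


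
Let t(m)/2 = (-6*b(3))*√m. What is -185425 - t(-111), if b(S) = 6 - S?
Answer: -185425 + 36*I*√111 ≈ -1.8543e+5 + 379.28*I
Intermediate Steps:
t(m) = -36*√m (t(m) = 2*((-6*(6 - 1*3))*√m) = 2*((-6*(6 - 3))*√m) = 2*((-6*3)*√m) = 2*(-18*√m) = -36*√m)
-185425 - t(-111) = -185425 - (-36)*√(-111) = -185425 - (-36)*I*√111 = -185425 + 36*I*√111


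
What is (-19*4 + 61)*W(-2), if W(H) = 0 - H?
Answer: -30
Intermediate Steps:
W(H) = -H
(-19*4 + 61)*W(-2) = (-19*4 + 61)*(-1*(-2)) = (-76 + 61)*2 = -15*2 = -30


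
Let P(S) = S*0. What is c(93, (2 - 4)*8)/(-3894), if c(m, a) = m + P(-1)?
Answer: -31/1298 ≈ -0.023883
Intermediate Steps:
P(S) = 0
c(m, a) = m (c(m, a) = m + 0 = m)
c(93, (2 - 4)*8)/(-3894) = 93/(-3894) = 93*(-1/3894) = -31/1298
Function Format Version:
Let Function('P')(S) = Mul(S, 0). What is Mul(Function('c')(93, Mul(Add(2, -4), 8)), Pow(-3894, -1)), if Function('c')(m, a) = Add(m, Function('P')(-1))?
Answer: Rational(-31, 1298) ≈ -0.023883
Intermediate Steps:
Function('P')(S) = 0
Function('c')(m, a) = m (Function('c')(m, a) = Add(m, 0) = m)
Mul(Function('c')(93, Mul(Add(2, -4), 8)), Pow(-3894, -1)) = Mul(93, Pow(-3894, -1)) = Mul(93, Rational(-1, 3894)) = Rational(-31, 1298)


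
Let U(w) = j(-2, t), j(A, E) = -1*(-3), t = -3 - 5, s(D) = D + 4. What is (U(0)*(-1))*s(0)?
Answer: -12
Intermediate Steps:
s(D) = 4 + D
t = -8
j(A, E) = 3
U(w) = 3
(U(0)*(-1))*s(0) = (3*(-1))*(4 + 0) = -3*4 = -12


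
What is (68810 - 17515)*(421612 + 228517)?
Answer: 33348367055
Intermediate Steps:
(68810 - 17515)*(421612 + 228517) = 51295*650129 = 33348367055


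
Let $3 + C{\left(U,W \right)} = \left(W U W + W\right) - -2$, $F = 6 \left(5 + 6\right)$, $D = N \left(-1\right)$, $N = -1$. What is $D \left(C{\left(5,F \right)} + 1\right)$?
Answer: $21846$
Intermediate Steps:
$D = 1$ ($D = \left(-1\right) \left(-1\right) = 1$)
$F = 66$ ($F = 6 \cdot 11 = 66$)
$C{\left(U,W \right)} = -1 + W + U W^{2}$ ($C{\left(U,W \right)} = -3 - \left(-2 - W - W U W\right) = -3 + \left(\left(U W W + W\right) + 2\right) = -3 + \left(\left(U W^{2} + W\right) + 2\right) = -3 + \left(\left(W + U W^{2}\right) + 2\right) = -3 + \left(2 + W + U W^{2}\right) = -1 + W + U W^{2}$)
$D \left(C{\left(5,F \right)} + 1\right) = 1 \left(\left(-1 + 66 + 5 \cdot 66^{2}\right) + 1\right) = 1 \left(\left(-1 + 66 + 5 \cdot 4356\right) + 1\right) = 1 \left(\left(-1 + 66 + 21780\right) + 1\right) = 1 \left(21845 + 1\right) = 1 \cdot 21846 = 21846$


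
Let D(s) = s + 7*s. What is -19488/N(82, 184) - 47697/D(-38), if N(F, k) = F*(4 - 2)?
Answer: 474489/12464 ≈ 38.069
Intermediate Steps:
N(F, k) = 2*F (N(F, k) = F*2 = 2*F)
D(s) = 8*s
-19488/N(82, 184) - 47697/D(-38) = -19488/(2*82) - 47697/(8*(-38)) = -19488/164 - 47697/(-304) = -19488*1/164 - 47697*(-1/304) = -4872/41 + 47697/304 = 474489/12464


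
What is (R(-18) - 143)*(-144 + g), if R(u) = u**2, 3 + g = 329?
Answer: 32942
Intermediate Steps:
g = 326 (g = -3 + 329 = 326)
(R(-18) - 143)*(-144 + g) = ((-18)**2 - 143)*(-144 + 326) = (324 - 143)*182 = 181*182 = 32942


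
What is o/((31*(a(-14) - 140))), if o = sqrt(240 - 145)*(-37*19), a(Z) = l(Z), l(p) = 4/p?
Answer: 4921*sqrt(95)/30442 ≈ 1.5756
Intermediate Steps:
a(Z) = 4/Z
o = -703*sqrt(95) (o = sqrt(95)*(-703) = -703*sqrt(95) ≈ -6852.0)
o/((31*(a(-14) - 140))) = (-703*sqrt(95))/((31*(4/(-14) - 140))) = (-703*sqrt(95))/((31*(4*(-1/14) - 140))) = (-703*sqrt(95))/((31*(-2/7 - 140))) = (-703*sqrt(95))/((31*(-982/7))) = (-703*sqrt(95))/(-30442/7) = -703*sqrt(95)*(-7/30442) = 4921*sqrt(95)/30442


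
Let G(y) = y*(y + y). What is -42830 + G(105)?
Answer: -20780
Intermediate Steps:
G(y) = 2*y**2 (G(y) = y*(2*y) = 2*y**2)
-42830 + G(105) = -42830 + 2*105**2 = -42830 + 2*11025 = -42830 + 22050 = -20780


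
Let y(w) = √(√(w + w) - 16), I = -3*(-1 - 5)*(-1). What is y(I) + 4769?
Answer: 4769 + √(-16 + 6*I) ≈ 4769.7 + 4.0674*I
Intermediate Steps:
I = -18 (I = -3*(-6)*(-1) = 18*(-1) = -18)
y(w) = √(-16 + √2*√w) (y(w) = √(√(2*w) - 16) = √(√2*√w - 16) = √(-16 + √2*√w))
y(I) + 4769 = √(-16 + √2*√(-18)) + 4769 = √(-16 + √2*(3*I*√2)) + 4769 = √(-16 + 6*I) + 4769 = 4769 + √(-16 + 6*I)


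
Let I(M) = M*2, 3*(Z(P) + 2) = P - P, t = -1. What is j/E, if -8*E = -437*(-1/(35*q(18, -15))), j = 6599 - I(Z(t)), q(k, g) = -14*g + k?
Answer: -22186080/23 ≈ -9.6461e+5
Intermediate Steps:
Z(P) = -2 (Z(P) = -2 + (P - P)/3 = -2 + (⅓)*0 = -2 + 0 = -2)
q(k, g) = k - 14*g
I(M) = 2*M
j = 6603 (j = 6599 - 2*(-2) = 6599 - 1*(-4) = 6599 + 4 = 6603)
E = -23/3360 (E = -(-437)/(8*((-35*(18 - 14*(-15))))) = -(-437)/(8*((-35*(18 + 210)))) = -(-437)/(8*((-35*228))) = -(-437)/(8*(-7980)) = -(-437)*(-1)/(8*7980) = -⅛*23/420 = -23/3360 ≈ -0.0068452)
j/E = 6603/(-23/3360) = 6603*(-3360/23) = -22186080/23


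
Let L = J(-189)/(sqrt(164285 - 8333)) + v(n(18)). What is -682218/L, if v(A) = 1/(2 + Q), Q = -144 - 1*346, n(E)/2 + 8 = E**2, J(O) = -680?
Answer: -3244994476848/6882351853 + 1574296735668480*sqrt(3)/6882351853 ≈ 3.9573e+5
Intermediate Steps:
n(E) = -16 + 2*E**2
Q = -490 (Q = -144 - 346 = -490)
v(A) = -1/488 (v(A) = 1/(2 - 490) = 1/(-488) = -1/488)
L = -1/488 - 170*sqrt(3)/171 (L = -680/sqrt(164285 - 8333) - 1/488 = -680*sqrt(3)/684 - 1/488 = -170*sqrt(3)/171 - 1/488 = -1/488 - 170*sqrt(3)/171 ≈ -1.7240)
-682218/L = -682218/(-1/488 - 170*sqrt(3)/171)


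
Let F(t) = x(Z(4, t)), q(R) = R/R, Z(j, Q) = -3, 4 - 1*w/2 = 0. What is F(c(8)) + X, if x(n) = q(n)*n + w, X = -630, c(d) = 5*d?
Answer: -625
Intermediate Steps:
w = 8 (w = 8 - 2*0 = 8 + 0 = 8)
q(R) = 1
x(n) = 8 + n (x(n) = 1*n + 8 = n + 8 = 8 + n)
F(t) = 5 (F(t) = 8 - 3 = 5)
F(c(8)) + X = 5 - 630 = -625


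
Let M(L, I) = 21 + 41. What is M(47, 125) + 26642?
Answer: 26704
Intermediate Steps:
M(L, I) = 62
M(47, 125) + 26642 = 62 + 26642 = 26704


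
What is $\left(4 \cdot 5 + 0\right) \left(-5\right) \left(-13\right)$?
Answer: $1300$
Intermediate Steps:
$\left(4 \cdot 5 + 0\right) \left(-5\right) \left(-13\right) = \left(20 + 0\right) \left(-5\right) \left(-13\right) = 20 \left(-5\right) \left(-13\right) = \left(-100\right) \left(-13\right) = 1300$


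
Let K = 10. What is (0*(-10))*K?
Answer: 0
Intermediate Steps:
(0*(-10))*K = (0*(-10))*10 = 0*10 = 0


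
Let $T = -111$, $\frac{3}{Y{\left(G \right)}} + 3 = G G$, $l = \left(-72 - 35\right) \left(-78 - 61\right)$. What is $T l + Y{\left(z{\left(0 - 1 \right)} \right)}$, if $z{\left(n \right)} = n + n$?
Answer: $-1650900$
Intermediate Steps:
$l = 14873$ ($l = \left(-107\right) \left(-139\right) = 14873$)
$z{\left(n \right)} = 2 n$
$Y{\left(G \right)} = \frac{3}{-3 + G^{2}}$ ($Y{\left(G \right)} = \frac{3}{-3 + G G} = \frac{3}{-3 + G^{2}}$)
$T l + Y{\left(z{\left(0 - 1 \right)} \right)} = \left(-111\right) 14873 + \frac{3}{-3 + \left(2 \left(0 - 1\right)\right)^{2}} = -1650903 + \frac{3}{-3 + \left(2 \left(0 - 1\right)\right)^{2}} = -1650903 + \frac{3}{-3 + \left(2 \left(-1\right)\right)^{2}} = -1650903 + \frac{3}{-3 + \left(-2\right)^{2}} = -1650903 + \frac{3}{-3 + 4} = -1650903 + \frac{3}{1} = -1650903 + 3 \cdot 1 = -1650903 + 3 = -1650900$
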